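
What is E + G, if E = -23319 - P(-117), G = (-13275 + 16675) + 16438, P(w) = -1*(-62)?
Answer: -3543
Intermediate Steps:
P(w) = 62
G = 19838 (G = 3400 + 16438 = 19838)
E = -23381 (E = -23319 - 1*62 = -23319 - 62 = -23381)
E + G = -23381 + 19838 = -3543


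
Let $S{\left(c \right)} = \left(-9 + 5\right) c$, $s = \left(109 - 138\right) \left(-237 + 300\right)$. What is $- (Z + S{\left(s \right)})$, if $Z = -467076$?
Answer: $459768$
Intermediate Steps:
$s = -1827$ ($s = \left(-29\right) 63 = -1827$)
$S{\left(c \right)} = - 4 c$
$- (Z + S{\left(s \right)}) = - (-467076 - -7308) = - (-467076 + 7308) = \left(-1\right) \left(-459768\right) = 459768$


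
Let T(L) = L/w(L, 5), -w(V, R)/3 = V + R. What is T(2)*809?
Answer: -1618/21 ≈ -77.048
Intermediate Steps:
w(V, R) = -3*R - 3*V (w(V, R) = -3*(V + R) = -3*(R + V) = -3*R - 3*V)
T(L) = L/(-15 - 3*L) (T(L) = L/(-3*5 - 3*L) = L/(-15 - 3*L))
T(2)*809 = -1*2/(15 + 3*2)*809 = -1*2/(15 + 6)*809 = -1*2/21*809 = -1*2*1/21*809 = -2/21*809 = -1618/21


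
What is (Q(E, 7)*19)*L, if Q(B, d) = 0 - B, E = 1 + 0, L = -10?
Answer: 190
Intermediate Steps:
E = 1
Q(B, d) = -B
(Q(E, 7)*19)*L = (-1*1*19)*(-10) = -1*19*(-10) = -19*(-10) = 190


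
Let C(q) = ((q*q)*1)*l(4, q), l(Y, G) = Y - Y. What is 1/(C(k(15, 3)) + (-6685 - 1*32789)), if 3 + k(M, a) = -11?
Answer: -1/39474 ≈ -2.5333e-5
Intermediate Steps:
k(M, a) = -14 (k(M, a) = -3 - 11 = -14)
l(Y, G) = 0
C(q) = 0 (C(q) = ((q*q)*1)*0 = (q²*1)*0 = q²*0 = 0)
1/(C(k(15, 3)) + (-6685 - 1*32789)) = 1/(0 + (-6685 - 1*32789)) = 1/(0 + (-6685 - 32789)) = 1/(0 - 39474) = 1/(-39474) = -1/39474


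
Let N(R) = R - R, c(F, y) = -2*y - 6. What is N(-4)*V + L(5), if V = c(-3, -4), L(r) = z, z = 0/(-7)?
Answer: 0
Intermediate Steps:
z = 0 (z = 0*(-⅐) = 0)
c(F, y) = -6 - 2*y
L(r) = 0
V = 2 (V = -6 - 2*(-4) = -6 + 8 = 2)
N(R) = 0
N(-4)*V + L(5) = 0*2 + 0 = 0 + 0 = 0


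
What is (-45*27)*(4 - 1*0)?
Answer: -4860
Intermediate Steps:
(-45*27)*(4 - 1*0) = -1215*(4 + 0) = -1215*4 = -4860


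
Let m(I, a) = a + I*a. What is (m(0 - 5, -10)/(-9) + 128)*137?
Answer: 152344/9 ≈ 16927.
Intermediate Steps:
(m(0 - 5, -10)/(-9) + 128)*137 = (-10*(1 + (0 - 5))/(-9) + 128)*137 = (-10*(1 - 5)*(-⅑) + 128)*137 = (-10*(-4)*(-⅑) + 128)*137 = (40*(-⅑) + 128)*137 = (-40/9 + 128)*137 = (1112/9)*137 = 152344/9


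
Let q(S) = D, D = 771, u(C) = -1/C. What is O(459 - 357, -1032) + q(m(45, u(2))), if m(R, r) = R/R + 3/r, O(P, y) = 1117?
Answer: 1888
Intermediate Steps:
m(R, r) = 1 + 3/r
q(S) = 771
O(459 - 357, -1032) + q(m(45, u(2))) = 1117 + 771 = 1888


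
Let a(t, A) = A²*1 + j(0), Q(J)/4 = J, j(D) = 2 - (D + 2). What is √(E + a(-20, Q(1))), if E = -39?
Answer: I*√23 ≈ 4.7958*I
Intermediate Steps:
j(D) = -D (j(D) = 2 - (2 + D) = 2 + (-2 - D) = -D)
Q(J) = 4*J
a(t, A) = A² (a(t, A) = A²*1 - 1*0 = A² + 0 = A²)
√(E + a(-20, Q(1))) = √(-39 + (4*1)²) = √(-39 + 4²) = √(-39 + 16) = √(-23) = I*√23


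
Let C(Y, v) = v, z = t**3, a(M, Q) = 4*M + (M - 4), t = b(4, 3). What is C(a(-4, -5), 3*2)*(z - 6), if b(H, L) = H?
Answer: 348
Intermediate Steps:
t = 4
a(M, Q) = -4 + 5*M (a(M, Q) = 4*M + (-4 + M) = -4 + 5*M)
z = 64 (z = 4**3 = 64)
C(a(-4, -5), 3*2)*(z - 6) = (3*2)*(64 - 6) = 6*58 = 348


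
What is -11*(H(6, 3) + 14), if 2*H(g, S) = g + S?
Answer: -407/2 ≈ -203.50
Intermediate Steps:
H(g, S) = S/2 + g/2 (H(g, S) = (g + S)/2 = (S + g)/2 = S/2 + g/2)
-11*(H(6, 3) + 14) = -11*(((1/2)*3 + (1/2)*6) + 14) = -11*((3/2 + 3) + 14) = -11*(9/2 + 14) = -11*37/2 = -407/2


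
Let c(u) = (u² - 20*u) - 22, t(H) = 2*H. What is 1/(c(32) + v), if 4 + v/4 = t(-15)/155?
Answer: 31/10702 ≈ 0.0028967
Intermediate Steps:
c(u) = -22 + u² - 20*u
v = -520/31 (v = -16 + 4*((2*(-15))/155) = -16 + 4*(-30*1/155) = -16 + 4*(-6/31) = -16 - 24/31 = -520/31 ≈ -16.774)
1/(c(32) + v) = 1/((-22 + 32² - 20*32) - 520/31) = 1/((-22 + 1024 - 640) - 520/31) = 1/(362 - 520/31) = 1/(10702/31) = 31/10702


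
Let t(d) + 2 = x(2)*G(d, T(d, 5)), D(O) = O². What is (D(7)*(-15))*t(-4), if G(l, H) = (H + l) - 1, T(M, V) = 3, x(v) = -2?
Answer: -1470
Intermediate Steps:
G(l, H) = -1 + H + l
t(d) = -6 - 2*d (t(d) = -2 - 2*(-1 + 3 + d) = -2 - 2*(2 + d) = -2 + (-4 - 2*d) = -6 - 2*d)
(D(7)*(-15))*t(-4) = (7²*(-15))*(-6 - 2*(-4)) = (49*(-15))*(-6 + 8) = -735*2 = -1470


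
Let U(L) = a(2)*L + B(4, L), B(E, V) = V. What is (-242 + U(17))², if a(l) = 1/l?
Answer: 187489/4 ≈ 46872.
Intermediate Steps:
U(L) = 3*L/2 (U(L) = L/2 + L = 3*L/2)
(-242 + U(17))² = (-242 + (3/2)*17)² = (-242 + 51/2)² = (-433/2)² = 187489/4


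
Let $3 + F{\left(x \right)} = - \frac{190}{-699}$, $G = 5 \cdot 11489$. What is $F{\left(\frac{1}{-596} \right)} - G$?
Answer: $- \frac{40155962}{699} \approx -57448.0$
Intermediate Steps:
$G = 57445$
$F{\left(x \right)} = - \frac{1907}{699}$ ($F{\left(x \right)} = -3 - \frac{190}{-699} = -3 - - \frac{190}{699} = -3 + \frac{190}{699} = - \frac{1907}{699}$)
$F{\left(\frac{1}{-596} \right)} - G = - \frac{1907}{699} - 57445 = - \frac{40155962}{699}$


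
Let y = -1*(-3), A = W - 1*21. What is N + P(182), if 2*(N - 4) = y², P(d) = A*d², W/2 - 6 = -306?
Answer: -41139991/2 ≈ -2.0570e+7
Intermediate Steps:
W = -600 (W = 12 + 2*(-306) = 12 - 612 = -600)
A = -621 (A = -600 - 1*21 = -600 - 21 = -621)
y = 3
P(d) = -621*d²
N = 17/2 (N = 4 + (½)*3² = 4 + (½)*9 = 4 + 9/2 = 17/2 ≈ 8.5000)
N + P(182) = 17/2 - 621*182² = 17/2 - 621*33124 = 17/2 - 20570004 = -41139991/2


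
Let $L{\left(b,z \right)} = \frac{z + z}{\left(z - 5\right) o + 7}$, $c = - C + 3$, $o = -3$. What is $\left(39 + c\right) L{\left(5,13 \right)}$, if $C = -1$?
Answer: $- \frac{1118}{17} \approx -65.765$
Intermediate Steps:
$c = 4$ ($c = \left(-1\right) \left(-1\right) + 3 = 1 + 3 = 4$)
$L{\left(b,z \right)} = \frac{2 z}{22 - 3 z}$ ($L{\left(b,z \right)} = \frac{z + z}{\left(z - 5\right) \left(-3\right) + 7} = \frac{2 z}{\left(-5 + z\right) \left(-3\right) + 7} = \frac{2 z}{\left(15 - 3 z\right) + 7} = \frac{2 z}{22 - 3 z}$)
$\left(39 + c\right) L{\left(5,13 \right)} = \left(39 + 4\right) \left(\left(-2\right) 13 \frac{1}{-22 + 3 \cdot 13}\right) = 43 \left(\left(-2\right) 13 \frac{1}{-22 + 39}\right) = 43 \left(\left(-2\right) 13 \cdot \frac{1}{17}\right) = 43 \left(- \frac{26}{17}\right) = - \frac{1118}{17}$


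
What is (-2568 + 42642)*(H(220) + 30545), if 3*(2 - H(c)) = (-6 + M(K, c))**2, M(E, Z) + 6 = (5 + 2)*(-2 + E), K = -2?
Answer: 1202767678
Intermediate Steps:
M(E, Z) = -20 + 7*E (M(E, Z) = -6 + (5 + 2)*(-2 + E) = -6 + 7*(-2 + E) = -6 + (-14 + 7*E) = -20 + 7*E)
H(c) = -1594/3 (H(c) = 2 - (-6 + (-20 + 7*(-2)))**2/3 = 2 - (-6 + (-20 - 14))**2/3 = 2 - (-6 - 34)**2/3 = 2 - 1/3*(-40)**2 = 2 - 1/3*1600 = 2 - 1600/3 = -1594/3)
(-2568 + 42642)*(H(220) + 30545) = (-2568 + 42642)*(-1594/3 + 30545) = 40074*(90041/3) = 1202767678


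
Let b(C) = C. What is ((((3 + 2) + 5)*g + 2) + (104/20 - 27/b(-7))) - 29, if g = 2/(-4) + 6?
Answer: 1297/35 ≈ 37.057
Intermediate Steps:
g = 11/2 (g = -¼*2 + 6 = -½ + 6 = 11/2 ≈ 5.5000)
((((3 + 2) + 5)*g + 2) + (104/20 - 27/b(-7))) - 29 = ((((3 + 2) + 5)*(11/2) + 2) + (104/20 - 27/(-7))) - 29 = (((5 + 5)*(11/2) + 2) + (104*(1/20) - 27*(-⅐))) - 29 = ((10*(11/2) + 2) + (26/5 + 27/7)) - 29 = ((55 + 2) + 317/35) - 29 = (57 + 317/35) - 29 = 2312/35 - 29 = 1297/35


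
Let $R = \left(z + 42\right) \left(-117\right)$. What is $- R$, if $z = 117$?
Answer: $18603$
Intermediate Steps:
$R = -18603$ ($R = \left(117 + 42\right) \left(-117\right) = 159 \left(-117\right) = -18603$)
$- R = \left(-1\right) \left(-18603\right) = 18603$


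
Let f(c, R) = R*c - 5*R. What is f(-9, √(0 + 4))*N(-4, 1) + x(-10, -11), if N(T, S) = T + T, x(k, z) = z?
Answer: 213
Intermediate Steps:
f(c, R) = -5*R + R*c
N(T, S) = 2*T
f(-9, √(0 + 4))*N(-4, 1) + x(-10, -11) = (√(0 + 4)*(-5 - 9))*(2*(-4)) - 11 = (√4*(-14))*(-8) - 11 = (2*(-14))*(-8) - 11 = -28*(-8) - 11 = 224 - 11 = 213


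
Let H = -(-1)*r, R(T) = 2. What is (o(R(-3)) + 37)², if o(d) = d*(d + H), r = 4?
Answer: 2401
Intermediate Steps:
H = 4 (H = -(-1)*4 = -1*(-4) = 4)
o(d) = d*(4 + d) (o(d) = d*(d + 4) = d*(4 + d))
(o(R(-3)) + 37)² = (2*(4 + 2) + 37)² = (2*6 + 37)² = (12 + 37)² = 49² = 2401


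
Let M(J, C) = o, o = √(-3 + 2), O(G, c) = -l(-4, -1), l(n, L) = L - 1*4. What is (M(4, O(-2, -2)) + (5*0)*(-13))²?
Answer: -1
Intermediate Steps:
l(n, L) = -4 + L (l(n, L) = L - 4 = -4 + L)
O(G, c) = 5 (O(G, c) = -(-4 - 1) = -1*(-5) = 5)
o = I (o = √(-1) = I ≈ 1.0*I)
M(J, C) = I
(M(4, O(-2, -2)) + (5*0)*(-13))² = (I + (5*0)*(-13))² = (I + 0*(-13))² = (I + 0)² = I² = -1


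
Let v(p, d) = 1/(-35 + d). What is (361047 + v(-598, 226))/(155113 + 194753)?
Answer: 34479989/33412203 ≈ 1.0320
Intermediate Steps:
(361047 + v(-598, 226))/(155113 + 194753) = (361047 + 1/(-35 + 226))/(155113 + 194753) = (361047 + 1/191)/349866 = (361047 + 1/191)*(1/349866) = (68959978/191)*(1/349866) = 34479989/33412203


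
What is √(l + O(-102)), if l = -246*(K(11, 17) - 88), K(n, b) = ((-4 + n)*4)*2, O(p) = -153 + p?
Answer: √7617 ≈ 87.275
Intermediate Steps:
K(n, b) = -32 + 8*n (K(n, b) = (-16 + 4*n)*2 = -32 + 8*n)
l = 7872 (l = -246*((-32 + 8*11) - 88) = -246*((-32 + 88) - 88) = -246*(56 - 88) = -246*(-32) = 7872)
√(l + O(-102)) = √(7872 + (-153 - 102)) = √(7872 - 255) = √7617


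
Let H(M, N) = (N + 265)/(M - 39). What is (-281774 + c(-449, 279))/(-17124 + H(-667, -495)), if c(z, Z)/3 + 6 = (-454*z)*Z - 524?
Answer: -60128515514/6044657 ≈ -9947.4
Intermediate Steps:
c(z, Z) = -1590 - 1362*Z*z (c(z, Z) = -18 + 3*((-454*z)*Z - 524) = -18 + 3*(-454*Z*z - 524) = -18 + 3*(-524 - 454*Z*z) = -18 + (-1572 - 1362*Z*z) = -1590 - 1362*Z*z)
H(M, N) = (265 + N)/(-39 + M)
(-281774 + c(-449, 279))/(-17124 + H(-667, -495)) = (-281774 + (-1590 - 1362*279*(-449)))/(-17124 + (265 - 495)/(-39 - 667)) = (-281774 + (-1590 + 170619102))/(-17124 - 230/(-706)) = (-281774 + 170617512)/(-17124 - 1/706*(-230)) = 170335738/(-17124 + 115/353) = 170335738/(-6044657/353) = 170335738*(-353/6044657) = -60128515514/6044657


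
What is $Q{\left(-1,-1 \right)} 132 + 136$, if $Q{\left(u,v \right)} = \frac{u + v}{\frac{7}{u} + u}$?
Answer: $169$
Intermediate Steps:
$Q{\left(u,v \right)} = \frac{u + v}{u + \frac{7}{u}}$
$Q{\left(-1,-1 \right)} 132 + 136 = - \frac{-1 - 1}{7 + \left(-1\right)^{2}} \cdot 132 + 136 = \left(-1\right) \frac{1}{7 + 1} \left(-2\right) 132 + 136 = \left(-1\right) \frac{1}{8} \left(-2\right) 132 + 136 = \frac{1}{4} \cdot 132 + 136 = 33 + 136 = 169$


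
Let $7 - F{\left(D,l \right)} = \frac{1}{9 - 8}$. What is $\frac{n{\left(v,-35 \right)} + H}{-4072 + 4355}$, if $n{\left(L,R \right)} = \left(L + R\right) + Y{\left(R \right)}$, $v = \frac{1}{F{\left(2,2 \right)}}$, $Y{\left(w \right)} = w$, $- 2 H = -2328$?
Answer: $\frac{6565}{1698} \approx 3.8663$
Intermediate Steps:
$H = 1164$ ($H = \left(- \frac{1}{2}\right) \left(-2328\right) = 1164$)
$F{\left(D,l \right)} = 6$ ($F{\left(D,l \right)} = 7 - \frac{1}{9 - 8} = 7 - 1^{-1} = 7 - 1 = 6$)
$v = \frac{1}{6} \approx 0.16667$
$n{\left(L,R \right)} = L + 2 R$ ($n{\left(L,R \right)} = \left(L + R\right) + R = L + 2 R$)
$\frac{n{\left(v,-35 \right)} + H}{-4072 + 4355} = \frac{\left(\frac{1}{6} + 2 \left(-35\right)\right) + 1164}{-4072 + 4355} = \frac{\left(\frac{1}{6} - 70\right) + 1164}{283} = \left(- \frac{419}{6} + 1164\right) \frac{1}{283} = \frac{6565}{6} \cdot \frac{1}{283} = \frac{6565}{1698}$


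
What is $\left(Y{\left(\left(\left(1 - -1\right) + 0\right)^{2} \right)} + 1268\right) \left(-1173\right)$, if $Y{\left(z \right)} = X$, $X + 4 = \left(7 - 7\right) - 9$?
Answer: $-1472115$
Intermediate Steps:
$X = -13$ ($X = -4 + \left(\left(7 - 7\right) - 9\right) = -4 + \left(0 - 9\right) = -4 - 9 = -13$)
$Y{\left(z \right)} = -13$
$\left(Y{\left(\left(\left(1 - -1\right) + 0\right)^{2} \right)} + 1268\right) \left(-1173\right) = \left(-13 + 1268\right) \left(-1173\right) = 1255 \left(-1173\right) = -1472115$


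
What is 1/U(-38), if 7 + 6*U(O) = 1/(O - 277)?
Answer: -945/1103 ≈ -0.85675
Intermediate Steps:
U(O) = -7/6 + 1/(6*(-277 + O)) (U(O) = -7/6 + 1/(6*(O - 277)) = -7/6 + 1/(6*(-277 + O)))
1/U(-38) = 1/((1940 - 7*(-38))/(6*(-277 - 38))) = 1/((⅙)*(1940 + 266)/(-315)) = 1/((⅙)*(-1/315)*2206) = 1/(-1103/945) = -945/1103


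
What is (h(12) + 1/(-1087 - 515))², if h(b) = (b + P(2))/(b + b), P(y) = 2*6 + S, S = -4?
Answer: 444889/641601 ≈ 0.69340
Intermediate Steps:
P(y) = 8 (P(y) = 2*6 - 4 = 12 - 4 = 8)
h(b) = (8 + b)/(2*b) (h(b) = (b + 8)/(b + b) = (8 + b)/((2*b)) = (8 + b)*(1/(2*b)) = (8 + b)/(2*b))
(h(12) + 1/(-1087 - 515))² = ((½)*(8 + 12)/12 + 1/(-1087 - 515))² = ((½)*(1/12)*20 + 1/(-1602))² = (⅚ - 1/1602)² = (667/801)² = 444889/641601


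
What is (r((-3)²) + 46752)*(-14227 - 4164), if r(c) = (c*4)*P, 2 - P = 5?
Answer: -857829804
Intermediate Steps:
P = -3 (P = 2 - 1*5 = 2 - 5 = -3)
r(c) = -12*c (r(c) = (c*4)*(-3) = (4*c)*(-3) = -12*c)
(r((-3)²) + 46752)*(-14227 - 4164) = (-12*(-3)² + 46752)*(-14227 - 4164) = (-12*9 + 46752)*(-18391) = (-108 + 46752)*(-18391) = 46644*(-18391) = -857829804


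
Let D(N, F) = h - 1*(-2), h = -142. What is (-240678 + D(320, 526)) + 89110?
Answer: -151708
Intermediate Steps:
D(N, F) = -140 (D(N, F) = -142 - 1*(-2) = -142 + 2 = -140)
(-240678 + D(320, 526)) + 89110 = (-240678 - 140) + 89110 = -240818 + 89110 = -151708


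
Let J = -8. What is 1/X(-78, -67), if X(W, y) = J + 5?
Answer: -⅓ ≈ -0.33333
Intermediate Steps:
X(W, y) = -3 (X(W, y) = -8 + 5 = -3)
1/X(-78, -67) = 1/(-3) = -⅓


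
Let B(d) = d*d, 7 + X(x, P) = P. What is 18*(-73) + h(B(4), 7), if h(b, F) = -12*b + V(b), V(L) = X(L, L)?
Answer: -1497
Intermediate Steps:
X(x, P) = -7 + P
V(L) = -7 + L
B(d) = d²
h(b, F) = -7 - 11*b (h(b, F) = -12*b + (-7 + b) = -7 - 11*b)
18*(-73) + h(B(4), 7) = 18*(-73) + (-7 - 11*4²) = -1314 + (-7 - 11*16) = -1314 + (-7 - 176) = -1314 - 183 = -1497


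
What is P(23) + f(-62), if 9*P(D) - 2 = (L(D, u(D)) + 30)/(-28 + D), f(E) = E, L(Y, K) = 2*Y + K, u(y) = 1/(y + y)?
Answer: -131377/2070 ≈ -63.467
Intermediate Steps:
u(y) = 1/(2*y)
L(Y, K) = K + 2*Y
P(D) = 2/9 + (30 + 1/(2*D) + 2*D)/(9*(-28 + D)) (P(D) = 2/9 + (((1/(2*D) + 2*D) + 30)/(-28 + D))/9 = 2/9 + ((30 + 1/(2*D) + 2*D)/(-28 + D))/9 = 2/9 + (30 + 1/(2*D) + 2*D)/(9*(-28 + D)))
P(23) + f(-62) = (1/18)*(1 - 52*23 + 8*23**2)/(23*(-28 + 23)) - 62 = (1/18)*(1/23)*(1 - 1196 + 8*529)/(-5) - 62 = (1/18)*(1/23)*(-1/5)*(1 - 1196 + 4232) - 62 = (1/18)*(1/23)*(-1/5)*3037 - 62 = -3037/2070 - 62 = -131377/2070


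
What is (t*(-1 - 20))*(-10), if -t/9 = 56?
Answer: -105840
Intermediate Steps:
t = -504 (t = -9*56 = -504)
(t*(-1 - 20))*(-10) = -504*(-1 - 20)*(-10) = -504*(-21)*(-10) = 10584*(-10) = -105840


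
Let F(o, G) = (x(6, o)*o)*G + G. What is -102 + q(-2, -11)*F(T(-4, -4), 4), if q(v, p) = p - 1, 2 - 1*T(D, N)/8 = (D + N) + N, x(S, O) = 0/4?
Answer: -150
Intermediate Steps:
x(S, O) = 0 (x(S, O) = 0*(¼) = 0)
T(D, N) = 16 - 16*N - 8*D (T(D, N) = 16 - 8*((D + N) + N) = 16 - 8*(D + 2*N) = 16 + (-16*N - 8*D) = 16 - 16*N - 8*D)
q(v, p) = -1 + p
F(o, G) = G (F(o, G) = (0*o)*G + G = 0*G + G = 0 + G = G)
-102 + q(-2, -11)*F(T(-4, -4), 4) = -102 + (-1 - 11)*4 = -102 - 12*4 = -102 - 48 = -150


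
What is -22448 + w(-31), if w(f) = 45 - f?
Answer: -22372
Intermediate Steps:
-22448 + w(-31) = -22448 + (45 - 1*(-31)) = -22448 + (45 + 31) = -22448 + 76 = -22372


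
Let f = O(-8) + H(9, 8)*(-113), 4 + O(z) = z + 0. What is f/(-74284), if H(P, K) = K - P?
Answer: -101/74284 ≈ -0.0013596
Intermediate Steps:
O(z) = -4 + z (O(z) = -4 + (z + 0) = -4 + z)
f = 101 (f = (-4 - 8) + (8 - 1*9)*(-113) = -12 + (8 - 9)*(-113) = -12 - 1*(-113) = -12 + 113 = 101)
f/(-74284) = 101/(-74284) = 101*(-1/74284) = -101/74284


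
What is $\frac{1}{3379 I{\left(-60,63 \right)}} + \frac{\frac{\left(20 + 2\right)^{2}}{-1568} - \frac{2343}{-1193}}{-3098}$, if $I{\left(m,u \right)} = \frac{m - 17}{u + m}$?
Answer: $- \frac{29393547959}{53850383566672} \approx -0.00054584$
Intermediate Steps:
$I{\left(m,u \right)} = \frac{-17 + m}{m + u}$
$\frac{1}{3379 I{\left(-60,63 \right)}} + \frac{\frac{\left(20 + 2\right)^{2}}{-1568} - \frac{2343}{-1193}}{-3098} = \frac{1}{3379 \frac{-17 - 60}{-60 + 63}} + \frac{\frac{\left(20 + 2\right)^{2}}{-1568} - \frac{2343}{-1193}}{-3098} = \frac{1}{3379 \cdot \frac{1}{3} \left(-77\right)} + \left(22^{2} \left(- \frac{1}{1568}\right) - - \frac{2343}{1193}\right) \left(- \frac{1}{3098}\right) = \frac{1}{3379 \cdot \frac{1}{3} \left(-77\right)} + \left(484 \left(- \frac{1}{1568}\right) + \frac{2343}{1193}\right) \left(- \frac{1}{3098}\right) = \frac{1}{3379 \left(- \frac{77}{3}\right)} + \left(- \frac{121}{392} + \frac{2343}{1193}\right) \left(- \frac{1}{3098}\right) = \frac{1}{3379} \left(- \frac{3}{77}\right) + \frac{774103}{467656} \left(- \frac{1}{3098}\right) = - \frac{3}{260183} - \frac{774103}{1448798288} = - \frac{29393547959}{53850383566672}$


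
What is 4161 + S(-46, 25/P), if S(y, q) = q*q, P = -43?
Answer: 7694314/1849 ≈ 4161.3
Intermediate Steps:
S(y, q) = q²
4161 + S(-46, 25/P) = 4161 + (25/(-43))² = 4161 + (25*(-1/43))² = 4161 + (-25/43)² = 4161 + 625/1849 = 7694314/1849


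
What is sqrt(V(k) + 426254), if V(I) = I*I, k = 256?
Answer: 13*sqrt(2910) ≈ 701.28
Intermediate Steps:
V(I) = I**2
sqrt(V(k) + 426254) = sqrt(256**2 + 426254) = sqrt(65536 + 426254) = sqrt(491790) = 13*sqrt(2910)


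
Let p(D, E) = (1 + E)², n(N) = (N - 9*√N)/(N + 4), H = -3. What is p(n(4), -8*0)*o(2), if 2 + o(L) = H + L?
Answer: -3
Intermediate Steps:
n(N) = (N - 9*√N)/(4 + N)
o(L) = -5 + L (o(L) = -2 + (-3 + L) = -5 + L)
p(n(4), -8*0)*o(2) = (1 - 8*0)²*(-5 + 2) = (1 + 0)²*(-3) = 1²*(-3) = 1*(-3) = -3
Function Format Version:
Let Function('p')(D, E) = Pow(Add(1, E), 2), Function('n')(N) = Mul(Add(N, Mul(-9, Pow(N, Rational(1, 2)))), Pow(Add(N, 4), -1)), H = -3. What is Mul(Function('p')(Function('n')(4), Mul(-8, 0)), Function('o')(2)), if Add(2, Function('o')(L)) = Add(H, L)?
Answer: -3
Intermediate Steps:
Function('n')(N) = Mul(Pow(Add(4, N), -1), Add(N, Mul(-9, Pow(N, Rational(1, 2))))) (Function('n')(N) = Mul(Add(N, Mul(-9, Pow(N, Rational(1, 2)))), Pow(Add(4, N), -1)) = Mul(Pow(Add(4, N), -1), Add(N, Mul(-9, Pow(N, Rational(1, 2))))))
Function('o')(L) = Add(-5, L) (Function('o')(L) = Add(-2, Add(-3, L)) = Add(-5, L))
Mul(Function('p')(Function('n')(4), Mul(-8, 0)), Function('o')(2)) = Mul(Pow(Add(1, Mul(-8, 0)), 2), Add(-5, 2)) = Mul(Pow(Add(1, 0), 2), -3) = Mul(Pow(1, 2), -3) = Mul(1, -3) = -3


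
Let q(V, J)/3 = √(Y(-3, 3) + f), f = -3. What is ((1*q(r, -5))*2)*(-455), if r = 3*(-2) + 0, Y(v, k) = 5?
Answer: -2730*√2 ≈ -3860.8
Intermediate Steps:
r = -6 (r = -6 + 0 = -6)
q(V, J) = 3*√2 (q(V, J) = 3*√(5 - 3) = 3*√2)
((1*q(r, -5))*2)*(-455) = ((1*(3*√2))*2)*(-455) = ((3*√2)*2)*(-455) = (6*√2)*(-455) = -2730*√2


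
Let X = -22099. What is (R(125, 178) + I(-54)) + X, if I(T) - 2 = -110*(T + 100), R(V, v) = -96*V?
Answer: -39157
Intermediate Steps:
I(T) = -10998 - 110*T (I(T) = 2 - 110*(T + 100) = 2 - 110*(100 + T) = 2 + (-11000 - 110*T) = -10998 - 110*T)
(R(125, 178) + I(-54)) + X = (-96*125 + (-10998 - 110*(-54))) - 22099 = (-12000 + (-10998 + 5940)) - 22099 = (-12000 - 5058) - 22099 = -17058 - 22099 = -39157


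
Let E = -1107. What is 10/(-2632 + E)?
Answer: -10/3739 ≈ -0.0026745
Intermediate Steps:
10/(-2632 + E) = 10/(-2632 - 1107) = 10/(-3739) = -1/3739*10 = -10/3739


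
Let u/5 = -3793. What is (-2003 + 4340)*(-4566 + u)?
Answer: -54991947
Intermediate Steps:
u = -18965 (u = 5*(-3793) = -18965)
(-2003 + 4340)*(-4566 + u) = (-2003 + 4340)*(-4566 - 18965) = 2337*(-23531) = -54991947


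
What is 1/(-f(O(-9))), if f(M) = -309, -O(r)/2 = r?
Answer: 1/309 ≈ 0.0032362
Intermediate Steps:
O(r) = -2*r
1/(-f(O(-9))) = 1/(-1*(-309)) = 1/309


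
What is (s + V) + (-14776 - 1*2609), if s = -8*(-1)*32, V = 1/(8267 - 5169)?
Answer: -53065641/3098 ≈ -17129.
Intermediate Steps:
V = 1/3098 ≈ 0.00032279
s = 256 (s = 8*32 = 256)
(s + V) + (-14776 - 1*2609) = (256 + 1/3098) + (-14776 - 1*2609) = 793089/3098 + (-14776 - 2609) = 793089/3098 - 17385 = -53065641/3098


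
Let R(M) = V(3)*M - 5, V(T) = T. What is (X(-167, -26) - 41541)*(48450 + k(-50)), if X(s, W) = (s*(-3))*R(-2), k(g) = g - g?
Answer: -2279669400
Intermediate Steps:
R(M) = -5 + 3*M (R(M) = 3*M - 5 = -5 + 3*M)
k(g) = 0
X(s, W) = 33*s (X(s, W) = (s*(-3))*(-5 + 3*(-2)) = (-3*s)*(-5 - 6) = -3*s*(-11) = 33*s)
(X(-167, -26) - 41541)*(48450 + k(-50)) = (33*(-167) - 41541)*(48450 + 0) = (-5511 - 41541)*48450 = -47052*48450 = -2279669400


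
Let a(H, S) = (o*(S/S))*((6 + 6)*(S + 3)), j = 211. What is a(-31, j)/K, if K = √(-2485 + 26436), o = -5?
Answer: -12840*√23951/23951 ≈ -82.967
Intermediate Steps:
a(H, S) = -180 - 60*S (a(H, S) = (-5*S/S)*((6 + 6)*(S + 3)) = (-5*1)*(12*(3 + S)) = -5*(36 + 12*S) = -180 - 60*S)
K = √23951 ≈ 154.76
a(-31, j)/K = (-180 - 60*211)/(√23951) = (-180 - 12660)*(√23951/23951) = -12840*√23951/23951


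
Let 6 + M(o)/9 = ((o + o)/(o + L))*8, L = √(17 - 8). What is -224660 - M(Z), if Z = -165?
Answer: -674258/3 ≈ -2.2475e+5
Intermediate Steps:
L = 3 (L = √9 = 3)
M(o) = -54 + 144*o/(3 + o) (M(o) = -54 + 9*(((o + o)/(o + 3))*8) = -54 + 9*(((2*o)/(3 + o))*8) = -54 + 9*((2*o/(3 + o))*8) = -54 + 9*(16*o/(3 + o)) = -54 + 144*o/(3 + o))
-224660 - M(Z) = -224660 - 18*(-9 + 5*(-165))/(3 - 165) = -224660 - 18*(-9 - 825)/(-162) = -224660 - 18*(-1)*(-834)/162 = -224660 - 1*278/3 = -224660 - 278/3 = -674258/3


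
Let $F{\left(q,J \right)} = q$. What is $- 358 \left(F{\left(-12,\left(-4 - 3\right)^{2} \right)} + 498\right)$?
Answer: $-173988$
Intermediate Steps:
$- 358 \left(F{\left(-12,\left(-4 - 3\right)^{2} \right)} + 498\right) = - 358 \left(-12 + 498\right) = \left(-358\right) 486 = -173988$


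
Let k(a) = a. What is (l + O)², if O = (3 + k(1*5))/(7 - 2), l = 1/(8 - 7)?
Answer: 169/25 ≈ 6.7600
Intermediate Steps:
l = 1 (l = 1/1 = 1)
O = 8/5 (O = (3 + 1*5)/(7 - 2) = (3 + 5)/5 = 8*(⅕) = 8/5 ≈ 1.6000)
(l + O)² = (1 + 8/5)² = (13/5)² = 169/25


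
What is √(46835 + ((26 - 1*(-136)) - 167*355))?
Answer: 64*I*√3 ≈ 110.85*I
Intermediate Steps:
√(46835 + ((26 - 1*(-136)) - 167*355)) = √(46835 + ((26 + 136) - 59285)) = √(46835 + (162 - 59285)) = √(46835 - 59123) = √(-12288) = 64*I*√3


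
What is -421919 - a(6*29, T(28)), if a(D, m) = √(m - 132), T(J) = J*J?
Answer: -421919 - 2*√163 ≈ -4.2194e+5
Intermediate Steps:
T(J) = J²
a(D, m) = √(-132 + m)
-421919 - a(6*29, T(28)) = -421919 - √(-132 + 28²) = -421919 - √(-132 + 784) = -421919 - √652 = -421919 - 2*√163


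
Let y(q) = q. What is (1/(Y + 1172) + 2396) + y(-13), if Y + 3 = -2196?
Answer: 2447340/1027 ≈ 2383.0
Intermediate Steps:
Y = -2199 (Y = -3 - 2196 = -2199)
(1/(Y + 1172) + 2396) + y(-13) = (1/(-2199 + 1172) + 2396) - 13 = (1/(-1027) + 2396) - 13 = (-1/1027 + 2396) - 13 = 2460691/1027 - 13 = 2447340/1027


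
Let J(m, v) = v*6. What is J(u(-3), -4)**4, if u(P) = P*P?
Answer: 331776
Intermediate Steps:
u(P) = P**2
J(m, v) = 6*v
J(u(-3), -4)**4 = (6*(-4))**4 = (-24)**4 = 331776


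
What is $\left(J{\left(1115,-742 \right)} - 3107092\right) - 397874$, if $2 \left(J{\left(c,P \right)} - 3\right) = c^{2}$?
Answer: $- \frac{5766701}{2} \approx -2.8834 \cdot 10^{6}$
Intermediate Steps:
$J{\left(c,P \right)} = 3 + \frac{c^{2}}{2}$
$\left(J{\left(1115,-742 \right)} - 3107092\right) - 397874 = \left(\left(3 + \frac{1115^{2}}{2}\right) - 3107092\right) - 397874 = \left(\left(3 + \frac{1}{2} \cdot 1243225\right) - 3107092\right) - 397874 = \left(\left(3 + \frac{1243225}{2}\right) - 3107092\right) - 397874 = \left(\frac{1243231}{2} - 3107092\right) - 397874 = - \frac{4970953}{2} - 397874 = - \frac{5766701}{2}$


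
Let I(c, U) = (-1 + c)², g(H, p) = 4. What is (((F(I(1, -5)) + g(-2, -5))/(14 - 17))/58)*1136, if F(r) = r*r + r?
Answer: -2272/87 ≈ -26.115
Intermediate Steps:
F(r) = r + r² (F(r) = r² + r = r + r²)
(((F(I(1, -5)) + g(-2, -5))/(14 - 17))/58)*1136 = ((((-1 + 1)²*(1 + (-1 + 1)²) + 4)/(14 - 17))/58)*1136 = (((0²*(1 + 0²) + 4)/(-3))*(1/58))*1136 = (((0*(1 + 0) + 4)*(-⅓))*(1/58))*1136 = (((0*1 + 4)*(-⅓))*(1/58))*1136 = (((0 + 4)*(-⅓))*(1/58))*1136 = ((4*(-⅓))*(1/58))*1136 = -4/3*1/58*1136 = -2/87*1136 = -2272/87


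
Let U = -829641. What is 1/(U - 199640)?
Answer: -1/1029281 ≈ -9.7155e-7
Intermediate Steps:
1/(U - 199640) = 1/(-829641 - 199640) = 1/(-1029281) = -1/1029281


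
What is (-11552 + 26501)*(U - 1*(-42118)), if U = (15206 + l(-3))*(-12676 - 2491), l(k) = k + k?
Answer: -3445688919618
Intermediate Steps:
l(k) = 2*k
U = -230538400 (U = (15206 + 2*(-3))*(-12676 - 2491) = (15206 - 6)*(-15167) = 15200*(-15167) = -230538400)
(-11552 + 26501)*(U - 1*(-42118)) = (-11552 + 26501)*(-230538400 - 1*(-42118)) = 14949*(-230538400 + 42118) = 14949*(-230496282) = -3445688919618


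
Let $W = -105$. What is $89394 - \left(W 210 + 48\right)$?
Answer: $111396$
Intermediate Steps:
$89394 - \left(W 210 + 48\right) = 89394 - \left(\left(-105\right) 210 + 48\right) = 89394 - \left(-22050 + 48\right) = 89394 - -22002 = 89394 + 22002 = 111396$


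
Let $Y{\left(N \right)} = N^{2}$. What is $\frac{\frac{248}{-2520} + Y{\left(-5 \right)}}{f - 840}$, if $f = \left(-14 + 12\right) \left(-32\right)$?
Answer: $- \frac{1961}{61110} \approx -0.03209$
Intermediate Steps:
$f = 64$ ($f = \left(-2\right) \left(-32\right) = 64$)
$\frac{\frac{248}{-2520} + Y{\left(-5 \right)}}{f - 840} = \frac{\frac{248}{-2520} + \left(-5\right)^{2}}{64 - 840} = \frac{248 \left(- \frac{1}{2520}\right) + 25}{-776} = \left(- \frac{31}{315} + 25\right) \left(- \frac{1}{776}\right) = \frac{7844}{315} \left(- \frac{1}{776}\right) = - \frac{1961}{61110}$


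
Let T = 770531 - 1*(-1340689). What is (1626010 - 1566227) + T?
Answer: 2171003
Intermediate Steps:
T = 2111220 (T = 770531 + 1340689 = 2111220)
(1626010 - 1566227) + T = (1626010 - 1566227) + 2111220 = 59783 + 2111220 = 2171003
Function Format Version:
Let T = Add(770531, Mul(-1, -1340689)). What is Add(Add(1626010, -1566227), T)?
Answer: 2171003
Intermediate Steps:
T = 2111220 (T = Add(770531, 1340689) = 2111220)
Add(Add(1626010, -1566227), T) = Add(Add(1626010, -1566227), 2111220) = Add(59783, 2111220) = 2171003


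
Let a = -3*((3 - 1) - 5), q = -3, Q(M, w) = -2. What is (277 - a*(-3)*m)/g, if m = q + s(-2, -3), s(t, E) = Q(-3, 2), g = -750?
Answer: -71/375 ≈ -0.18933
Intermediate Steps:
s(t, E) = -2
m = -5 (m = -3 - 2 = -5)
a = 9 (a = -3*(2 - 5) = -3*(-3) = 9)
(277 - a*(-3)*m)/g = (277 - 9*(-3)*(-5))/(-750) = (277 - (-27)*(-5))*(-1/750) = (277 - 1*135)*(-1/750) = (277 - 135)*(-1/750) = 142*(-1/750) = -71/375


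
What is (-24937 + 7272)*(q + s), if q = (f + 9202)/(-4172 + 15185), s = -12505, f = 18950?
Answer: 810761160215/3671 ≈ 2.2086e+8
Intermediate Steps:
q = 9384/3671 (q = (18950 + 9202)/(-4172 + 15185) = 28152/11013 = 28152*(1/11013) = 9384/3671 ≈ 2.5563)
(-24937 + 7272)*(q + s) = (-24937 + 7272)*(9384/3671 - 12505) = -17665*(-45896471/3671) = 810761160215/3671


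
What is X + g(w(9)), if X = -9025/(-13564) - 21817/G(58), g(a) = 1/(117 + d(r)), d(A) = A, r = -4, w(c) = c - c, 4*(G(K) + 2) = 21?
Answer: -133745022119/19925516 ≈ -6712.3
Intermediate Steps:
G(K) = 13/4 (G(K) = -2 + (¼)*21 = -2 + 21/4 = 13/4)
w(c) = 0
g(a) = 1/113 (g(a) = 1/(117 - 4) = 1/113)
X = -1183585827/176332 (X = -9025/(-13564) - 21817/13/4 = -9025*(-1/13564) - 21817*4/13 = 9025/13564 - 87268/13 = -1183585827/176332 ≈ -6712.3)
X + g(w(9)) = -1183585827/176332 + 1/113 = -133745022119/19925516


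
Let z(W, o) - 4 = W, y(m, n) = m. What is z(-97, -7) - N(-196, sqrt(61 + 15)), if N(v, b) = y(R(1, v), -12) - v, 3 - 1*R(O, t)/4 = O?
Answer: -297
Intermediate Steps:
R(O, t) = 12 - 4*O
z(W, o) = 4 + W
N(v, b) = 8 - v (N(v, b) = (12 - 4*1) - v = (12 - 4) - v = 8 - v)
z(-97, -7) - N(-196, sqrt(61 + 15)) = (4 - 97) - (8 - 1*(-196)) = -93 - (8 + 196) = -93 - 1*204 = -93 - 204 = -297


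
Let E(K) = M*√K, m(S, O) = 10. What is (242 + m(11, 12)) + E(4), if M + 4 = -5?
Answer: 234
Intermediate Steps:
M = -9 (M = -4 - 5 = -9)
E(K) = -9*√K
(242 + m(11, 12)) + E(4) = (242 + 10) - 9*√4 = 252 - 9*2 = 252 - 18 = 234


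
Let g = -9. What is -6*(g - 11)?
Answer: 120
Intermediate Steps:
-6*(g - 11) = -6*(-9 - 11) = -6*(-20) = 120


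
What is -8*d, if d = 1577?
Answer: -12616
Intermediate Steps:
-8*d = -8*1577 = -12616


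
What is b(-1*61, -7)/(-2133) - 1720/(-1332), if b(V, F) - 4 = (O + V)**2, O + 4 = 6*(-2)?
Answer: -117611/78921 ≈ -1.4902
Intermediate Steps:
O = -16 (O = -4 + 6*(-2) = -4 - 12 = -16)
b(V, F) = 4 + (-16 + V)**2
b(-1*61, -7)/(-2133) - 1720/(-1332) = (4 + (-16 - 1*61)**2)/(-2133) - 1720/(-1332) = (4 + (-16 - 61)**2)*(-1/2133) - 1720*(-1/1332) = (4 + (-77)**2)*(-1/2133) + 430/333 = (4 + 5929)*(-1/2133) + 430/333 = 5933*(-1/2133) + 430/333 = -5933/2133 + 430/333 = -117611/78921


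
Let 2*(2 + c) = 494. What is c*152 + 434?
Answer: 37674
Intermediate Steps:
c = 245 (c = -2 + (½)*494 = -2 + 247 = 245)
c*152 + 434 = 245*152 + 434 = 37240 + 434 = 37674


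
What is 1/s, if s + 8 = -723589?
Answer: -1/723597 ≈ -1.3820e-6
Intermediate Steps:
s = -723597 (s = -8 - 723589 = -723597)
1/s = 1/(-723597) = -1/723597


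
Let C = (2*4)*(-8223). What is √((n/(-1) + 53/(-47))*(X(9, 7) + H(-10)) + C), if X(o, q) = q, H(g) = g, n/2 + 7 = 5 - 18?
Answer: I*√145574463/47 ≈ 256.71*I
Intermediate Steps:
n = -40 (n = -14 + 2*(5 - 18) = -14 + 2*(-13) = -14 - 26 = -40)
C = -65784 (C = 8*(-8223) = -65784)
√((n/(-1) + 53/(-47))*(X(9, 7) + H(-10)) + C) = √((-40/(-1) + 53/(-47))*(7 - 10) - 65784) = √((-40*(-1) + 53*(-1/47))*(-3) - 65784) = √((40 - 53/47)*(-3) - 65784) = √((1827/47)*(-3) - 65784) = √(-5481/47 - 65784) = √(-3097329/47) = I*√145574463/47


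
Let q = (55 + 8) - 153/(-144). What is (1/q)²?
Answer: 256/1050625 ≈ 0.00024366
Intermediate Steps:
q = 1025/16 (q = 63 - 153*(-1)/144 = 63 - 1*(-17/16) = 63 + 17/16 = 1025/16 ≈ 64.063)
(1/q)² = (1/(1025/16))² = (16/1025)² = 256/1050625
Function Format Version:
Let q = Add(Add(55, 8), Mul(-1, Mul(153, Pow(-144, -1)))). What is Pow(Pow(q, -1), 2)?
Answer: Rational(256, 1050625) ≈ 0.00024366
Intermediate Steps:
q = Rational(1025, 16) (q = Add(63, Mul(-1, Mul(153, Rational(-1, 144)))) = Add(63, Mul(-1, Rational(-17, 16))) = Add(63, Rational(17, 16)) = Rational(1025, 16) ≈ 64.063)
Pow(Pow(q, -1), 2) = Pow(Pow(Rational(1025, 16), -1), 2) = Pow(Rational(16, 1025), 2) = Rational(256, 1050625)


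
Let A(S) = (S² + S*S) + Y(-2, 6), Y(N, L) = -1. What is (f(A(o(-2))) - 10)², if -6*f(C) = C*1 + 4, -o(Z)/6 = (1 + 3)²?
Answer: 38007225/4 ≈ 9.5018e+6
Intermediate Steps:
o(Z) = -96 (o(Z) = -6*(1 + 3)² = -6*4² = -6*16 = -96)
A(S) = -1 + 2*S² (A(S) = (S² + S*S) - 1 = (S² + S²) - 1 = 2*S² - 1 = -1 + 2*S²)
f(C) = -⅔ - C/6 (f(C) = -(C*1 + 4)/6 = -(C + 4)/6 = -(4 + C)/6 = -⅔ - C/6)
(f(A(o(-2))) - 10)² = ((-⅔ - (-1 + 2*(-96)²)/6) - 10)² = ((-⅔ - (-1 + 2*9216)/6) - 10)² = ((-⅔ - (-1 + 18432)/6) - 10)² = ((-⅔ - ⅙*18431) - 10)² = ((-⅔ - 18431/6) - 10)² = (-6145/2 - 10)² = (-6165/2)² = 38007225/4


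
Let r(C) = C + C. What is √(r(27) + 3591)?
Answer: 27*√5 ≈ 60.374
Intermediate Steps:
r(C) = 2*C
√(r(27) + 3591) = √(2*27 + 3591) = √(54 + 3591) = √3645 = 27*√5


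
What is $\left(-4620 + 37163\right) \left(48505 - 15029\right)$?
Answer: $1089409468$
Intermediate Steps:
$\left(-4620 + 37163\right) \left(48505 - 15029\right) = 32543 \cdot 33476 = 1089409468$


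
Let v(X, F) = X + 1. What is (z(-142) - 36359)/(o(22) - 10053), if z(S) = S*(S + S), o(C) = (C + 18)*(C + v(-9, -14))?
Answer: -3969/9493 ≈ -0.41810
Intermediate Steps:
v(X, F) = 1 + X
o(C) = (-8 + C)*(18 + C) (o(C) = (C + 18)*(C + (1 - 9)) = (18 + C)*(C - 8) = (18 + C)*(-8 + C) = (-8 + C)*(18 + C))
z(S) = 2*S² (z(S) = S*(2*S) = 2*S²)
(z(-142) - 36359)/(o(22) - 10053) = (2*(-142)² - 36359)/((-144 + 22² + 10*22) - 10053) = (2*20164 - 36359)/((-144 + 484 + 220) - 10053) = (40328 - 36359)/(560 - 10053) = 3969/(-9493) = 3969*(-1/9493) = -3969/9493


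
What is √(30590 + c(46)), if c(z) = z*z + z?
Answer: 4*√2047 ≈ 180.98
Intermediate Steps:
c(z) = z + z² (c(z) = z² + z = z + z²)
√(30590 + c(46)) = √(30590 + 46*(1 + 46)) = √(30590 + 46*47) = √(30590 + 2162) = √32752 = 4*√2047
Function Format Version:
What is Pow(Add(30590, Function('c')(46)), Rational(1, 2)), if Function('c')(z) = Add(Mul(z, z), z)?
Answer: Mul(4, Pow(2047, Rational(1, 2))) ≈ 180.98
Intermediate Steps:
Function('c')(z) = Add(z, Pow(z, 2)) (Function('c')(z) = Add(Pow(z, 2), z) = Add(z, Pow(z, 2)))
Pow(Add(30590, Function('c')(46)), Rational(1, 2)) = Pow(Add(30590, Mul(46, Add(1, 46))), Rational(1, 2)) = Pow(Add(30590, Mul(46, 47)), Rational(1, 2)) = Pow(Add(30590, 2162), Rational(1, 2)) = Pow(32752, Rational(1, 2)) = Mul(4, Pow(2047, Rational(1, 2)))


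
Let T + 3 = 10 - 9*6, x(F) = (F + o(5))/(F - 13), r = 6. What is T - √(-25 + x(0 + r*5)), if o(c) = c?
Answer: -47 - I*√6630/17 ≈ -47.0 - 4.7897*I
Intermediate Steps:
x(F) = (5 + F)/(-13 + F) (x(F) = (F + 5)/(F - 13) = (5 + F)/(-13 + F))
T = -47 (T = -3 + (10 - 9*6) = -3 + (10 - 54) = -3 - 44 = -47)
T - √(-25 + x(0 + r*5)) = -47 - √(-25 + (5 + (0 + 6*5))/(-13 + (0 + 6*5))) = -47 - √(-25 + (5 + (0 + 30))/(-13 + (0 + 30))) = -47 - √(-25 + (5 + 30)/(-13 + 30)) = -47 - √(-25 + 35/17) = -47 - √(-390/17) = -47 - I*√6630/17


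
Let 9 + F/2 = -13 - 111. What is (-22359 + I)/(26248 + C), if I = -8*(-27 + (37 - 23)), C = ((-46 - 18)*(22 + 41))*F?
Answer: -4451/219752 ≈ -0.020255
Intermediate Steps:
F = -266 (F = -18 + 2*(-13 - 111) = -18 + 2*(-124) = -18 - 248 = -266)
C = 1072512 (C = ((-46 - 18)*(22 + 41))*(-266) = -64*63*(-266) = -4032*(-266) = 1072512)
I = 104 (I = -8*(-27 + 14) = -8*(-13) = 104)
(-22359 + I)/(26248 + C) = (-22359 + 104)/(26248 + 1072512) = -22255/1098760 = -22255*1/1098760 = -4451/219752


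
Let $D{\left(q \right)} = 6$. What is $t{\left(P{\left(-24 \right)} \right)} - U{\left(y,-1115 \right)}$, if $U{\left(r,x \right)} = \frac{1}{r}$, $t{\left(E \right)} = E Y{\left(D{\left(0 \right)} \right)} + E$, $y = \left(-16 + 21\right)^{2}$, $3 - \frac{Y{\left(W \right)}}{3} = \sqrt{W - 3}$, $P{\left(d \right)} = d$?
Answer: $- \frac{6001}{25} + 72 \sqrt{3} \approx -115.33$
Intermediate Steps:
$Y{\left(W \right)} = 9 - 3 \sqrt{-3 + W}$ ($Y{\left(W \right)} = 9 - 3 \sqrt{W - 3} = 9 - 3 \sqrt{-3 + W}$)
$y = 25$ ($y = 5^{2} = 25$)
$t{\left(E \right)} = E + E \left(9 - 3 \sqrt{3}\right)$ ($t{\left(E \right)} = E \left(9 - 3 \sqrt{-3 + 6}\right) + E = E \left(9 - 3 \sqrt{3}\right) + E = E + E \left(9 - 3 \sqrt{3}\right)$)
$t{\left(P{\left(-24 \right)} \right)} - U{\left(y,-1115 \right)} = - 24 \left(10 - 3 \sqrt{3}\right) - \frac{1}{25} = \left(-240 + 72 \sqrt{3}\right) - \frac{1}{25} = - \frac{6001}{25} + 72 \sqrt{3}$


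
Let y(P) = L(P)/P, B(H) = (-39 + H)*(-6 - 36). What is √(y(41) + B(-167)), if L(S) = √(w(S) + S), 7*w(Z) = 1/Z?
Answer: √(712656588 + 14*√844354)/287 ≈ 93.017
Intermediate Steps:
w(Z) = 1/(7*Z) (w(Z) = (1/Z)/7 = 1/(7*Z))
L(S) = √(S + 1/(7*S)) (L(S) = √(1/(7*S) + S) = √(S + 1/(7*S)))
B(H) = 1638 - 42*H (B(H) = (-39 + H)*(-42) = 1638 - 42*H)
y(P) = √(7/P + 49*P)/(7*P) (y(P) = (√(7/P + 49*P)/7)/P = √(7/P + 49*P)/(7*P))
√(y(41) + B(-167)) = √((⅐)*√(7/41 + 49*41)/41 + (1638 - 42*(-167))) = √((⅐)*(1/41)*√(7*(1/41) + 2009) + (1638 + 7014)) = √((⅐)*(1/41)*√(7/41 + 2009) + 8652) = √((⅐)*(1/41)*√(82376/41) + 8652) = √((⅐)*(1/41)*(2*√844354/41) + 8652) = √(2*√844354/11767 + 8652) = √(8652 + 2*√844354/11767)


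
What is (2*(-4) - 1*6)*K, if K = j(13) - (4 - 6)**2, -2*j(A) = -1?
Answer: 49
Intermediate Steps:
j(A) = 1/2 (j(A) = -1/2*(-1) = 1/2)
K = -7/2 (K = 1/2 - (4 - 6)**2 = 1/2 - 1*(-2)**2 = 1/2 - 1*4 = 1/2 - 4 = -7/2 ≈ -3.5000)
(2*(-4) - 1*6)*K = (2*(-4) - 1*6)*(-7/2) = (-8 - 6)*(-7/2) = -14*(-7/2) = 49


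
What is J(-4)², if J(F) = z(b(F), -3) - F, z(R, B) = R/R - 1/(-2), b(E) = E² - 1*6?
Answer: 121/4 ≈ 30.250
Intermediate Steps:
b(E) = -6 + E² (b(E) = E² - 6 = -6 + E²)
z(R, B) = 3/2 (z(R, B) = 1 - 1*(-½) = 1 + ½ = 3/2)
J(F) = 3/2 - F
J(-4)² = (3/2 - 1*(-4))² = (3/2 + 4)² = (11/2)² = 121/4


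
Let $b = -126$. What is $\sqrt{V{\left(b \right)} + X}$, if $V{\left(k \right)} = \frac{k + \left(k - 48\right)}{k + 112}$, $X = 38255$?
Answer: $\frac{\sqrt{1875545}}{7} \approx 195.64$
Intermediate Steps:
$V{\left(k \right)} = \frac{-48 + 2 k}{112 + k}$ ($V{\left(k \right)} = \frac{k + \left(-48 + k\right)}{112 + k} = \frac{-48 + 2 k}{112 + k}$)
$\sqrt{V{\left(b \right)} + X} = \sqrt{\frac{2 \left(-24 - 126\right)}{112 - 126} + 38255} = \sqrt{2 \frac{1}{-14} \left(-150\right) + 38255} = \sqrt{2 \left(- \frac{1}{14}\right) \left(-150\right) + 38255} = \sqrt{\frac{150}{7} + 38255} = \sqrt{\frac{267935}{7}} = \frac{\sqrt{1875545}}{7}$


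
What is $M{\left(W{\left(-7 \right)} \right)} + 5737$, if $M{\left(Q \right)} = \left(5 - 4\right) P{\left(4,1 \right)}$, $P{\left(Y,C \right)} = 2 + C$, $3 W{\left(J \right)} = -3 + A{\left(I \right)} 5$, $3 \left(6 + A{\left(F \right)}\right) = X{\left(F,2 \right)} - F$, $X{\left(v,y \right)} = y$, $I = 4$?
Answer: $5740$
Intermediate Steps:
$A{\left(F \right)} = - \frac{16}{3} - \frac{F}{3}$ ($A{\left(F \right)} = -6 + \frac{2 - F}{3} = -6 - \left(- \frac{2}{3} + \frac{F}{3}\right) = - \frac{16}{3} - \frac{F}{3}$)
$W{\left(J \right)} = - \frac{109}{9}$ ($W{\left(J \right)} = \frac{-3 + \left(- \frac{16}{3} - \frac{4}{3}\right) 5}{3} = \frac{-3 - \frac{100}{3}}{3} = \frac{1}{3} \left(- \frac{109}{3}\right) = - \frac{109}{9}$)
$M{\left(Q \right)} = 3$ ($M{\left(Q \right)} = \left(5 - 4\right) \left(2 + 1\right) = 1 \cdot 3 = 3$)
$M{\left(W{\left(-7 \right)} \right)} + 5737 = 3 + 5737 = 5740$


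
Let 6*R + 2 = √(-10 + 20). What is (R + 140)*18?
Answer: 2514 + 3*√10 ≈ 2523.5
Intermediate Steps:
R = -⅓ + √10/6 (R = -⅓ + √(-10 + 20)/6 = -⅓ + √10/6 ≈ 0.19371)
(R + 140)*18 = ((-⅓ + √10/6) + 140)*18 = (419/3 + √10/6)*18 = 2514 + 3*√10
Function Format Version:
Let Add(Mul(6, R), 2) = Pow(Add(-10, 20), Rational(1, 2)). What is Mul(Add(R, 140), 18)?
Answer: Add(2514, Mul(3, Pow(10, Rational(1, 2)))) ≈ 2523.5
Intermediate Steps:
R = Add(Rational(-1, 3), Mul(Rational(1, 6), Pow(10, Rational(1, 2)))) (R = Add(Rational(-1, 3), Mul(Rational(1, 6), Pow(Add(-10, 20), Rational(1, 2)))) = Add(Rational(-1, 3), Mul(Rational(1, 6), Pow(10, Rational(1, 2)))) ≈ 0.19371)
Mul(Add(R, 140), 18) = Mul(Add(Add(Rational(-1, 3), Mul(Rational(1, 6), Pow(10, Rational(1, 2)))), 140), 18) = Mul(Add(Rational(419, 3), Mul(Rational(1, 6), Pow(10, Rational(1, 2)))), 18) = Add(2514, Mul(3, Pow(10, Rational(1, 2))))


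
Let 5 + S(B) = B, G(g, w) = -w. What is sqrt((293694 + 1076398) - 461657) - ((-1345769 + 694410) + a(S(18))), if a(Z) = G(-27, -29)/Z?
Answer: 8467638/13 + sqrt(908435) ≈ 6.5231e+5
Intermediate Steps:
S(B) = -5 + B
a(Z) = 29/Z (a(Z) = (-1*(-29))/Z = 29/Z)
sqrt((293694 + 1076398) - 461657) - ((-1345769 + 694410) + a(S(18))) = sqrt((293694 + 1076398) - 461657) - ((-1345769 + 694410) + 29/(-5 + 18)) = sqrt(1370092 - 461657) - (-651359 + 29/13) = sqrt(908435) - (-651359 + 29*(1/13)) = sqrt(908435) - (-651359 + 29/13) = sqrt(908435) - 1*(-8467638/13) = sqrt(908435) + 8467638/13 = 8467638/13 + sqrt(908435)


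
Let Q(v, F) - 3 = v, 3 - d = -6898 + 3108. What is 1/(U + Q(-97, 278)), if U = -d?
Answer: -1/3887 ≈ -0.00025727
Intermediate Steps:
d = 3793 (d = 3 - (-6898 + 3108) = 3 - 1*(-3790) = 3 + 3790 = 3793)
Q(v, F) = 3 + v
U = -3793 (U = -1*3793 = -3793)
1/(U + Q(-97, 278)) = 1/(-3793 + (3 - 97)) = 1/(-3793 - 94) = 1/(-3887) = -1/3887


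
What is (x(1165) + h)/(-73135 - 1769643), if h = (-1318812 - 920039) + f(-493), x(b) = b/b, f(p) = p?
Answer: 2239343/1842778 ≈ 1.2152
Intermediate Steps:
x(b) = 1
h = -2239344 (h = (-1318812 - 920039) - 493 = -2238851 - 493 = -2239344)
(x(1165) + h)/(-73135 - 1769643) = (1 - 2239344)/(-73135 - 1769643) = -2239343/(-1842778) = -2239343*(-1/1842778) = 2239343/1842778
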